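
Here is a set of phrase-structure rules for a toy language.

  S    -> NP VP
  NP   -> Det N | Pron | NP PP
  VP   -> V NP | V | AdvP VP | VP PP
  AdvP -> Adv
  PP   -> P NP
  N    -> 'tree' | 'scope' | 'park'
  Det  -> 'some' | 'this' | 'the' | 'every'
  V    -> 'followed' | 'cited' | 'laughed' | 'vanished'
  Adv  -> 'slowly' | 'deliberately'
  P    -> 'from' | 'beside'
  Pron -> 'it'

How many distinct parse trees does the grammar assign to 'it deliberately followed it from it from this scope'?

9

Two of the 9 distinct bracketings:
[S [NP [Pron it]] [VP [AdvP [Adv deliberately]] [VP [V followed] [NP [NP [Pron it]] [PP [P from] [NP [NP [Pron it]] [PP [P from] [NP [Det this] [N scope]]]]]]]]]
[S [NP [Pron it]] [VP [AdvP [Adv deliberately]] [VP [V followed] [NP [NP [NP [Pron it]] [PP [P from] [NP [Pron it]]]] [PP [P from] [NP [Det this] [N scope]]]]]]]
The trees differ in how a recursive rule is bracketed over the same span.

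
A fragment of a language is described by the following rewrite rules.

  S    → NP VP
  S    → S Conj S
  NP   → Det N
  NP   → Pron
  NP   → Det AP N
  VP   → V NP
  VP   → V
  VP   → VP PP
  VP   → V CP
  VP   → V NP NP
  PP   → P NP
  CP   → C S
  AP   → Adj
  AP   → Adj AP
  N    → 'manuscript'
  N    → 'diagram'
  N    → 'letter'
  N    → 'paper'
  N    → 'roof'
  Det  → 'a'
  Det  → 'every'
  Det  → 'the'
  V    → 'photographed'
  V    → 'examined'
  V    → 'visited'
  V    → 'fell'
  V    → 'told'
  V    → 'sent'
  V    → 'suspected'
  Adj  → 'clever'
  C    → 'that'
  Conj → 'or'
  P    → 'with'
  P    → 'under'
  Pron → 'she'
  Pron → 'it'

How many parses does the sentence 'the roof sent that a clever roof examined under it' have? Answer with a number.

2

The two bracketings:
[S [NP [Det the] [N roof]] [VP [VP [V sent] [CP [C that] [S [NP [Det a] [AP [Adj clever]] [N roof]] [VP [V examined]]]]] [PP [P under] [NP [Pron it]]]]]
[S [NP [Det the] [N roof]] [VP [V sent] [CP [C that] [S [NP [Det a] [AP [Adj clever]] [N roof]] [VP [VP [V examined]] [PP [P under] [NP [Pron it]]]]]]]]
The trees differ in how a recursive rule is bracketed over the same span.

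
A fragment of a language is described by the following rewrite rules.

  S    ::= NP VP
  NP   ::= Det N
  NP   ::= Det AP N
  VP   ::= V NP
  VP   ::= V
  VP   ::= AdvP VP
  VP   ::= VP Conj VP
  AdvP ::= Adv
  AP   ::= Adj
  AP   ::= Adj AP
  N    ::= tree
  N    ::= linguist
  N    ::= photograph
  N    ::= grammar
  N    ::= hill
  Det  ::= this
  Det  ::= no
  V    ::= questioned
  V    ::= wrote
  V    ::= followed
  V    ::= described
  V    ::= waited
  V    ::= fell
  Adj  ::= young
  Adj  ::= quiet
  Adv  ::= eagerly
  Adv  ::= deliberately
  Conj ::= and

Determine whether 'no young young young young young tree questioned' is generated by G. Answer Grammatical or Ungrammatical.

Grammatical

[S [NP [Det no] [AP [Adj young] [AP [Adj young] [AP [Adj young] [AP [Adj young] [AP [Adj young]]]]]] [N tree]] [VP [V questioned]]]
Each bracket corresponds to one application of a listed rule, so the string is derivable from S.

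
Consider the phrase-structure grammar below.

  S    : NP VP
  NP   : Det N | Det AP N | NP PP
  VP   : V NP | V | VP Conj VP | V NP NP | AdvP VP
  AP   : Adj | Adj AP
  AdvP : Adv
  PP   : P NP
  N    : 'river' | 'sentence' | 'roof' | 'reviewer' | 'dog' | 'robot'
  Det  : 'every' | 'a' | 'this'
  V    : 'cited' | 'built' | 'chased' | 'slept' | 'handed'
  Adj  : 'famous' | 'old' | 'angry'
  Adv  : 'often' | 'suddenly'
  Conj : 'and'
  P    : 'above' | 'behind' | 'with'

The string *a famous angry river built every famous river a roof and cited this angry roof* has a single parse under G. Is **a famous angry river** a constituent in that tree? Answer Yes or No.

[S [NP [Det a] [AP [Adj famous] [AP [Adj angry]]] [N river]] [VP [VP [V built] [NP [Det every] [AP [Adj famous]] [N river]] [NP [Det a] [N roof]]] [Conj and] [VP [V cited] [NP [Det this] [AP [Adj angry]] [N roof]]]]]
The words 'a famous angry river' are exhaustively dominated by a single NP node (built by NP → Det AP N), so they form a constituent.

Yes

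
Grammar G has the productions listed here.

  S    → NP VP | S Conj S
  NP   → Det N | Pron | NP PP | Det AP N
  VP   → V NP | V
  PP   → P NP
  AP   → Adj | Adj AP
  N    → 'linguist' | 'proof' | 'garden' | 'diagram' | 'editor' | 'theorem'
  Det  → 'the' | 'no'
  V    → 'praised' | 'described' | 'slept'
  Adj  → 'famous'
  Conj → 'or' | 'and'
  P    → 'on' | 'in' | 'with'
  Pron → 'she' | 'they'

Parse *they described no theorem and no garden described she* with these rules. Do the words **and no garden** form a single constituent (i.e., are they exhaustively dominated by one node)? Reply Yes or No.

No

[S [S [NP [Pron they]] [VP [V described] [NP [Det no] [N theorem]]]] [Conj and] [S [NP [Det no] [N garden]] [VP [V described] [NP [Pron she]]]]]
The smallest constituent containing 'and no garden' is the S spanning 'they described no theorem and no garden described she'; no single node in the tree dominates exactly the given words.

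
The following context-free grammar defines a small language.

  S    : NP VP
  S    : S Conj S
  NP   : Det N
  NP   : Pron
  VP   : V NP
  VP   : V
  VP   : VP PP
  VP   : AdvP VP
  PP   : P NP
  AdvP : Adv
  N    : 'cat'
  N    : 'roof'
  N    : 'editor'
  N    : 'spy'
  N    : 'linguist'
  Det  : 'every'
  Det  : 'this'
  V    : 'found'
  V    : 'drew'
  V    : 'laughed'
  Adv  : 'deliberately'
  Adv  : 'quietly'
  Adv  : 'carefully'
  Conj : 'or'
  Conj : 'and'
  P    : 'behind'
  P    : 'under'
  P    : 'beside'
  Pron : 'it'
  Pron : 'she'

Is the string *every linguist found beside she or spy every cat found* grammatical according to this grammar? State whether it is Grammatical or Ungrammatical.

Ungrammatical

A Conj word can never sit immediately before an N word in any string this grammar generates, so the substring 'or spy' rules out a derivation.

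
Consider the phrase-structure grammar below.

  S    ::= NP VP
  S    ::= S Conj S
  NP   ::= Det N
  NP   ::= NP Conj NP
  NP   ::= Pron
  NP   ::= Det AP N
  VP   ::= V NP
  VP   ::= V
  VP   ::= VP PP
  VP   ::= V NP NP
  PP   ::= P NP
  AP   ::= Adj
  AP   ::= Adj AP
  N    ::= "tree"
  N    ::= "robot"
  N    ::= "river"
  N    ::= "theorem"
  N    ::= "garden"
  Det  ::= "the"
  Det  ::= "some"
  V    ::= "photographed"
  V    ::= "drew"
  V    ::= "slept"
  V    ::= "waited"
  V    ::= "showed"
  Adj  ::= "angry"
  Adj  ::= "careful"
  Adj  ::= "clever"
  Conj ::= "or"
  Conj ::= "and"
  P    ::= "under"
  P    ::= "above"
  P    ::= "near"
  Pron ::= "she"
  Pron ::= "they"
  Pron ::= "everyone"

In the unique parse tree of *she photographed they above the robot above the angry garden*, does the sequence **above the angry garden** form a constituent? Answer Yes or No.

Yes

[S [NP [Pron she]] [VP [VP [VP [V photographed] [NP [Pron they]]] [PP [P above] [NP [Det the] [N robot]]]] [PP [P above] [NP [Det the] [AP [Adj angry]] [N garden]]]]]
The words 'above the angry garden' are exhaustively dominated by a single PP node (built by PP → P NP), so they form a constituent.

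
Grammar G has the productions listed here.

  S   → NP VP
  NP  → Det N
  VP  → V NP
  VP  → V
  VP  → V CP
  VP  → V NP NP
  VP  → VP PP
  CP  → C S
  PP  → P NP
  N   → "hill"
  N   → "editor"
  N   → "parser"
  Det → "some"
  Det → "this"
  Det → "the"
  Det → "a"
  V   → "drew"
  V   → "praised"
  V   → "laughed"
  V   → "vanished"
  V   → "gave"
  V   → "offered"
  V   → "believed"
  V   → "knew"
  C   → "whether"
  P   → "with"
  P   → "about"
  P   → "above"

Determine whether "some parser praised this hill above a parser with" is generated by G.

Ungrammatical

For S → NP VP, the only prefix that parses as NP is 'some parser', but the remainder 'praised this hill above a parser with' is not a VP under these rules.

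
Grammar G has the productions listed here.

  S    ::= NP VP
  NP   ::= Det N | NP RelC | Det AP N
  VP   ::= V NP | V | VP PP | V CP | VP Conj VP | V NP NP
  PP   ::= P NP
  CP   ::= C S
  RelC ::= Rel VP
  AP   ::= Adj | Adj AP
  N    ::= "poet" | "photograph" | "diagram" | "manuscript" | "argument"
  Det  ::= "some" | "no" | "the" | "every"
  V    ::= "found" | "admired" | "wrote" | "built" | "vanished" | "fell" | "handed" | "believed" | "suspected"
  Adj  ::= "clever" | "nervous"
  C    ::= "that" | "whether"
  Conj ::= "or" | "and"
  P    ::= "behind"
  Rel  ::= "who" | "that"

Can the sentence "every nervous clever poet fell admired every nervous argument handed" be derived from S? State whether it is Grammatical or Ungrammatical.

Ungrammatical

For S → NP VP, the only prefix that parses as NP is 'every nervous clever poet', but the remainder 'fell admired every nervous argument handed' is not a VP under these rules.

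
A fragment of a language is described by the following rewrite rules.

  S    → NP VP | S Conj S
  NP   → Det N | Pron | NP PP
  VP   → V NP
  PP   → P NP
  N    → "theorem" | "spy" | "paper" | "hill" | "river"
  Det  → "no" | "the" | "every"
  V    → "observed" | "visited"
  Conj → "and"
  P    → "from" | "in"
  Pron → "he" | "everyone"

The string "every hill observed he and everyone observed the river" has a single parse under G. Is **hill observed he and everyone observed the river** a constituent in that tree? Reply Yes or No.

No

[S [S [NP [Det every] [N hill]] [VP [V observed] [NP [Pron he]]]] [Conj and] [S [NP [Pron everyone]] [VP [V observed] [NP [Det the] [N river]]]]]
The smallest constituent containing 'hill observed he and everyone observed the river' is the S spanning 'every hill observed he and everyone observed the river'; no single node in the tree dominates exactly the given words.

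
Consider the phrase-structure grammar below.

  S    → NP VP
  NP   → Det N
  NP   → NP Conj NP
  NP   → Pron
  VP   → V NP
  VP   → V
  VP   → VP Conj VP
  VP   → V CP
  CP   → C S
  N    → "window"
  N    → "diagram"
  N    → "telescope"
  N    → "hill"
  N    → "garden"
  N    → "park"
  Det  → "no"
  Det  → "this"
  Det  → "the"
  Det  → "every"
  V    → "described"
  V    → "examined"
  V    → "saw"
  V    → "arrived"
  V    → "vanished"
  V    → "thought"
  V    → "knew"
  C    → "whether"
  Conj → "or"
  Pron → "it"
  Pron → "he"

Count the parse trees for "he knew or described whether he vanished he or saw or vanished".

9

Two of the 9 distinct bracketings:
[S [NP [Pron he]] [VP [VP [V knew]] [Conj or] [VP [VP [V described] [CP [C whether] [S [NP [Pron he]] [VP [V vanished] [NP [Pron he]]]]]] [Conj or] [VP [VP [V saw]] [Conj or] [VP [V vanished]]]]]]
[S [NP [Pron he]] [VP [VP [V knew]] [Conj or] [VP [VP [VP [V described] [CP [C whether] [S [NP [Pron he]] [VP [V vanished] [NP [Pron he]]]]]] [Conj or] [VP [V saw]]] [Conj or] [VP [V vanished]]]]]
The trees differ in how a recursive rule is bracketed over the same span.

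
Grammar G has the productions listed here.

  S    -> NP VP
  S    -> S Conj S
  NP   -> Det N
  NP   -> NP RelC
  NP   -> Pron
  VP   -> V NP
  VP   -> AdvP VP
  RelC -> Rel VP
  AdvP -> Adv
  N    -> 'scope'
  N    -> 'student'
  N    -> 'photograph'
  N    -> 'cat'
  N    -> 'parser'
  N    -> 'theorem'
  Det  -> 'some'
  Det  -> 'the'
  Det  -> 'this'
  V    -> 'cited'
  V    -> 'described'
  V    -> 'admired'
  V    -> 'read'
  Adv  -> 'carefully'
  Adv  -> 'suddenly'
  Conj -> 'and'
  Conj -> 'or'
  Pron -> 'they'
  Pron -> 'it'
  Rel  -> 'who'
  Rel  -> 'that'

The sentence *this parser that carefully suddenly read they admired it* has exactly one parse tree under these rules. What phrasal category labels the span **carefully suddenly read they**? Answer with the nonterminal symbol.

VP

[S [NP [NP [Det this] [N parser]] [RelC [Rel that] [VP [AdvP [Adv carefully]] [VP [AdvP [Adv suddenly]] [VP [V read] [NP [Pron they]]]]]]] [VP [V admired] [NP [Pron it]]]]
The span 'carefully suddenly read they' is the VP node built by VP → AdvP VP.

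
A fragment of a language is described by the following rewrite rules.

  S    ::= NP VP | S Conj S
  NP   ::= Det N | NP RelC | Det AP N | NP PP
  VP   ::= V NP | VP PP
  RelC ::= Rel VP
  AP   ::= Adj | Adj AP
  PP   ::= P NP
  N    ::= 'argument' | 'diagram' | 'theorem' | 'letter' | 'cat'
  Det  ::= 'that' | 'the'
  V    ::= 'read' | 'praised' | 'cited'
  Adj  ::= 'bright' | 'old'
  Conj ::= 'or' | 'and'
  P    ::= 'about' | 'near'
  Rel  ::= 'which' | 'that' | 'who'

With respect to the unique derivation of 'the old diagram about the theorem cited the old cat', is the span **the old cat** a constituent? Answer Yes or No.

[S [NP [NP [Det the] [AP [Adj old]] [N diagram]] [PP [P about] [NP [Det the] [N theorem]]]] [VP [V cited] [NP [Det the] [AP [Adj old]] [N cat]]]]
The words 'the old cat' are exhaustively dominated by a single NP node (built by NP → Det AP N), so they form a constituent.

Yes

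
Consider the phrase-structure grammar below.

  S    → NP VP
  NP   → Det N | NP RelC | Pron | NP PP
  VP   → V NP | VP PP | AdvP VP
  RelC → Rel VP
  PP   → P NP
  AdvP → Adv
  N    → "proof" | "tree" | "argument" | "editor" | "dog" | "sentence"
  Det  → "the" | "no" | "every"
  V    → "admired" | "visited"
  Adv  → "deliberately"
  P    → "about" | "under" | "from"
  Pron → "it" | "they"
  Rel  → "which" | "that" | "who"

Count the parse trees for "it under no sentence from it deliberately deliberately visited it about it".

Two of the 8 distinct bracketings:
[S [NP [NP [Pron it]] [PP [P under] [NP [NP [Det no] [N sentence]] [PP [P from] [NP [Pron it]]]]]] [VP [VP [AdvP [Adv deliberately]] [VP [AdvP [Adv deliberately]] [VP [V visited] [NP [Pron it]]]]] [PP [P about] [NP [Pron it]]]]]
[S [NP [NP [Pron it]] [PP [P under] [NP [NP [Det no] [N sentence]] [PP [P from] [NP [Pron it]]]]]] [VP [AdvP [Adv deliberately]] [VP [VP [AdvP [Adv deliberately]] [VP [V visited] [NP [Pron it]]]] [PP [P about] [NP [Pron it]]]]]]
The trees differ in how a recursive rule is bracketed over the same span.

8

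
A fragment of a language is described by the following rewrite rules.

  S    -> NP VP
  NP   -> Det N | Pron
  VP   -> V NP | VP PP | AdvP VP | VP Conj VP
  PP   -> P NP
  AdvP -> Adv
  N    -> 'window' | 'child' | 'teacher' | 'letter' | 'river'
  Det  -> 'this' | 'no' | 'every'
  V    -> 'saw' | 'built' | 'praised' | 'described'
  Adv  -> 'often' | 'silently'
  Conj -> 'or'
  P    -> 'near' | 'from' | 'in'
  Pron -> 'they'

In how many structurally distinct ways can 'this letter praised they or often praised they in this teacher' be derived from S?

Two of the 3 distinct bracketings:
[S [NP [Det this] [N letter]] [VP [VP [VP [V praised] [NP [Pron they]]] [Conj or] [VP [AdvP [Adv often]] [VP [V praised] [NP [Pron they]]]]] [PP [P in] [NP [Det this] [N teacher]]]]]
[S [NP [Det this] [N letter]] [VP [VP [V praised] [NP [Pron they]]] [Conj or] [VP [VP [AdvP [Adv often]] [VP [V praised] [NP [Pron they]]]] [PP [P in] [NP [Det this] [N teacher]]]]]]
The trees differ in how a recursive rule is bracketed over the same span.

3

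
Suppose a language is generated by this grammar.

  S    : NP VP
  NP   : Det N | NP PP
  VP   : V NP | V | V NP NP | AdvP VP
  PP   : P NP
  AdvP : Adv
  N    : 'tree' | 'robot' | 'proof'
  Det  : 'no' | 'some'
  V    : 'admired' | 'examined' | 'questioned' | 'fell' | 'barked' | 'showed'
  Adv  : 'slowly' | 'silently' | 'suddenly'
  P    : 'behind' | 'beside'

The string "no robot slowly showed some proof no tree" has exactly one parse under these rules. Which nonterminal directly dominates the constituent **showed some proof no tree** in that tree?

S
  NP
    Det: no
    N: robot
  VP
    AdvP
      Adv: slowly
    VP
      V: showed
      NP
        Det: some
        N: proof
      NP
        Det: no
        N: tree
The span 'showed some proof no tree' is the VP node built by VP → V NP NP.
Its mother is the VP built by VP → AdvP VP.

VP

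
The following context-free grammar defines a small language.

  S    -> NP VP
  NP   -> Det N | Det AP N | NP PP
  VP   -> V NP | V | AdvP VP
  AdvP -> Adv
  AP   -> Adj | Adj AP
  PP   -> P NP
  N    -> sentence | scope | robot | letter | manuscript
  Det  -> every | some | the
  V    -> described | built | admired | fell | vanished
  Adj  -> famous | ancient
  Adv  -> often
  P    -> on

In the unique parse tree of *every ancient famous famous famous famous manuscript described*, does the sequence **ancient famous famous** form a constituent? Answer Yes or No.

No

[S [NP [Det every] [AP [Adj ancient] [AP [Adj famous] [AP [Adj famous] [AP [Adj famous] [AP [Adj famous]]]]]] [N manuscript]] [VP [V described]]]
The smallest constituent containing 'ancient famous famous' is the AP spanning 'ancient famous famous famous famous'; no single node in the tree dominates exactly the given words.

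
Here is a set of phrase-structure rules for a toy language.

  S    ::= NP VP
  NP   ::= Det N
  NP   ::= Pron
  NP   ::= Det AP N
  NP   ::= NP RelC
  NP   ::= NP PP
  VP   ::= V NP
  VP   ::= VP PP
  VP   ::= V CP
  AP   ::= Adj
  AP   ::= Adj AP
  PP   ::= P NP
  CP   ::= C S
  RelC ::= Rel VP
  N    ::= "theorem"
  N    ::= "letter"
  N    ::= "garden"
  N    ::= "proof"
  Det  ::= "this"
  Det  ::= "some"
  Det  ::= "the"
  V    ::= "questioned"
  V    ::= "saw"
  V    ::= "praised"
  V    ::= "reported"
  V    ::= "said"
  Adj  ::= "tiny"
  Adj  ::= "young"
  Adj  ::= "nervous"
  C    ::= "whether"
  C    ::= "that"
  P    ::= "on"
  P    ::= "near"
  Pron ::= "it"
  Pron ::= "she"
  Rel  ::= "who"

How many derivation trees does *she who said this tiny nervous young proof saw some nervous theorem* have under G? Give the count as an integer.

1

[S [NP [NP [Pron she]] [RelC [Rel who] [VP [V said] [NP [Det this] [AP [Adj tiny] [AP [Adj nervous] [AP [Adj young]]]] [N proof]]]]] [VP [V saw] [NP [Det some] [AP [Adj nervous]] [N theorem]]]]
No rule offers an alternative attachment or grouping for any span, so this is the only derivation.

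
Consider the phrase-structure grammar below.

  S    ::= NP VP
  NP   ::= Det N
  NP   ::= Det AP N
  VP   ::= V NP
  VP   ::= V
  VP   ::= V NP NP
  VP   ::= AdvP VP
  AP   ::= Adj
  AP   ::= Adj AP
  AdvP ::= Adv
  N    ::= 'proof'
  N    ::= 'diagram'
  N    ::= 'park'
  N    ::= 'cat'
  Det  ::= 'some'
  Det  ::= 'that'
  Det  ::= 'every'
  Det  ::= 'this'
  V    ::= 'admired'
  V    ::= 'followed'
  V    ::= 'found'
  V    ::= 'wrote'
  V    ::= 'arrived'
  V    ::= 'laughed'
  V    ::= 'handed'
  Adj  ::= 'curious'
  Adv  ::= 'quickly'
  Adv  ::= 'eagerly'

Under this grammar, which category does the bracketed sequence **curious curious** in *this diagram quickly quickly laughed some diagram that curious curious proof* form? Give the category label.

S
  NP
    Det: this
    N: diagram
  VP
    AdvP
      Adv: quickly
    VP
      AdvP
        Adv: quickly
      VP
        V: laughed
        NP
          Det: some
          N: diagram
        NP
          Det: that
          AP
            Adj: curious
            AP
              Adj: curious
          N: proof
The span 'curious curious' is the AP node built by AP → Adj AP.

AP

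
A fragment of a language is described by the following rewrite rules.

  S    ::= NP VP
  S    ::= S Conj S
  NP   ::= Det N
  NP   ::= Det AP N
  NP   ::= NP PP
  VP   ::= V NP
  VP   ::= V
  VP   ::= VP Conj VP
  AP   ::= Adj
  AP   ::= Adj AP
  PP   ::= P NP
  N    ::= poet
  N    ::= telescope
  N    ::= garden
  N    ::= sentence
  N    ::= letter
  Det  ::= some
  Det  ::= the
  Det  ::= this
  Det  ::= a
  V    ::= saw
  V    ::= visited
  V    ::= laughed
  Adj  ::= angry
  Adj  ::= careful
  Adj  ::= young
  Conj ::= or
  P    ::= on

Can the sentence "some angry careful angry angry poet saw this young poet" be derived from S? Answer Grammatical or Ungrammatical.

[S [NP [Det some] [AP [Adj angry] [AP [Adj careful] [AP [Adj angry] [AP [Adj angry]]]]] [N poet]] [VP [V saw] [NP [Det this] [AP [Adj young]] [N poet]]]]
Every word is introduced by a lexical rule and the phrasal rules combine the resulting categories into a single S.

Grammatical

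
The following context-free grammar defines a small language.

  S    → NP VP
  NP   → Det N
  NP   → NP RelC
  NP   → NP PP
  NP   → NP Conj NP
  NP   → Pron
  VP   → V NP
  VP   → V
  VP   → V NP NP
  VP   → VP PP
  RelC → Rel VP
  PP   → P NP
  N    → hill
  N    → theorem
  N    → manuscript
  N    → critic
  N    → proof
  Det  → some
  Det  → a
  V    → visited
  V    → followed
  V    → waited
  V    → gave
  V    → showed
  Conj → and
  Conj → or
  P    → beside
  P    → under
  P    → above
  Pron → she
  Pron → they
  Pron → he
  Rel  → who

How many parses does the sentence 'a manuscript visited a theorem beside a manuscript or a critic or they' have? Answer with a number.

7

Two of the 7 distinct bracketings:
[S [NP [Det a] [N manuscript]] [VP [V visited] [NP [NP [Det a] [N theorem]] [PP [P beside] [NP [NP [Det a] [N manuscript]] [Conj or] [NP [NP [Det a] [N critic]] [Conj or] [NP [Pron they]]]]]]]]
[S [NP [Det a] [N manuscript]] [VP [V visited] [NP [NP [Det a] [N theorem]] [PP [P beside] [NP [NP [NP [Det a] [N manuscript]] [Conj or] [NP [Det a] [N critic]]] [Conj or] [NP [Pron they]]]]]]]
The trees differ in how a recursive rule is bracketed over the same span.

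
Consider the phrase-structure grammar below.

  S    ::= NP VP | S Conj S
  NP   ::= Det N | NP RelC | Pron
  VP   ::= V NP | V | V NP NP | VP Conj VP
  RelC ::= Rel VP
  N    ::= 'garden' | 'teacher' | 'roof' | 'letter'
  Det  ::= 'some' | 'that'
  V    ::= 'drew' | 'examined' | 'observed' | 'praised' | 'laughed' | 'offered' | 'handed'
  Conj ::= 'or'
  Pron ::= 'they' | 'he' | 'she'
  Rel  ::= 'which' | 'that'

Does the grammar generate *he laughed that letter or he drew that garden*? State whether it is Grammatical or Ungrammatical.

S
  S
    NP
      Pron: he
    VP
      V: laughed
      NP
        Det: that
        N: letter
  Conj: or
  S
    NP
      Pron: he
    VP
      V: drew
      NP
        Det: that
        N: garden
The bracketing above is licensed at every node by one of the given productions, with S at the root.

Grammatical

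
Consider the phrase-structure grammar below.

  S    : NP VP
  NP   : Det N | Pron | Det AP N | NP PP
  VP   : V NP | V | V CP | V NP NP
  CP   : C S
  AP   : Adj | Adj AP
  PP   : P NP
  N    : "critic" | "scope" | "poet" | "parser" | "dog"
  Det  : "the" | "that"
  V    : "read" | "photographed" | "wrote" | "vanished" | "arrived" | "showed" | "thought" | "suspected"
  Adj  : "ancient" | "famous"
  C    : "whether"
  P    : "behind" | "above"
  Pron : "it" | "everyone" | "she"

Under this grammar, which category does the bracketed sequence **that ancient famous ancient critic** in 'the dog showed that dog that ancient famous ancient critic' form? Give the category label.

[S [NP [Det the] [N dog]] [VP [V showed] [NP [Det that] [N dog]] [NP [Det that] [AP [Adj ancient] [AP [Adj famous] [AP [Adj ancient]]]] [N critic]]]]
The span 'that ancient famous ancient critic' is the NP node built by NP → Det AP N.

NP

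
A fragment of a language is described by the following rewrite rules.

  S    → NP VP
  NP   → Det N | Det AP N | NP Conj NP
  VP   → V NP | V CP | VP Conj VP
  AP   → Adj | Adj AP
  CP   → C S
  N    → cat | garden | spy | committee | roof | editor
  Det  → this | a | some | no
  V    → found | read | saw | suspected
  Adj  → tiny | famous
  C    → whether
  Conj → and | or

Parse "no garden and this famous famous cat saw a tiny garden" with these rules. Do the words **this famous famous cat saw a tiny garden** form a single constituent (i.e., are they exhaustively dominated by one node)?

No

[S [NP [NP [Det no] [N garden]] [Conj and] [NP [Det this] [AP [Adj famous] [AP [Adj famous]]] [N cat]]] [VP [V saw] [NP [Det a] [AP [Adj tiny]] [N garden]]]]
The smallest constituent containing 'this famous famous cat saw a tiny garden' is the S spanning 'no garden and this famous famous cat saw a tiny garden'; no single node in the tree dominates exactly the given words.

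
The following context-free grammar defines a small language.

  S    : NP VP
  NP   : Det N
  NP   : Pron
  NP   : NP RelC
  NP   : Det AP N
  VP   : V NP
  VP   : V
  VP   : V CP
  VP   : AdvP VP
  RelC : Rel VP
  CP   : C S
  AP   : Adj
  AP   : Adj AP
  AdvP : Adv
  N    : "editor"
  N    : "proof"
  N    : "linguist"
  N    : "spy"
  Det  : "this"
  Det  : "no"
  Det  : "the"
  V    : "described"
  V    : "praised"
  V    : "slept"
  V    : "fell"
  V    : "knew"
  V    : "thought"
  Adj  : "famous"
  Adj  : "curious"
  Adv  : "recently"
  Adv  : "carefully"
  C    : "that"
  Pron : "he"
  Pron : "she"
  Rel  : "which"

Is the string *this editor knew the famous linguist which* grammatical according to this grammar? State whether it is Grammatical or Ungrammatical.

Ungrammatical

For S → NP VP, the only prefix that parses as NP is 'this editor', but the remainder 'knew the famous linguist which' is not a VP under these rules.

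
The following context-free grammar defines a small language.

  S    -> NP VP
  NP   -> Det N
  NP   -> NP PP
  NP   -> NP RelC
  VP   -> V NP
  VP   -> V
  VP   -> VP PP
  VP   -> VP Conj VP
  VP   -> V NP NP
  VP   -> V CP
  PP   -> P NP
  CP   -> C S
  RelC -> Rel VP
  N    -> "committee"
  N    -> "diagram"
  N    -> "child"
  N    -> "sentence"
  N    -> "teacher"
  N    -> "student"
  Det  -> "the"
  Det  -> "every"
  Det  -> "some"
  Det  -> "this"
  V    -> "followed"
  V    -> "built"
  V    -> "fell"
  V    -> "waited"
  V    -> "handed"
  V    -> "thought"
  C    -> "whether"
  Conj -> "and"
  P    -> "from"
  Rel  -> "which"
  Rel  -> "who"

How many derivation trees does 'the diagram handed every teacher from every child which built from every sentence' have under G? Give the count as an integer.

10

Two of the 10 distinct bracketings:
[S [NP [Det the] [N diagram]] [VP [V handed] [NP [NP [Det every] [N teacher]] [PP [P from] [NP [NP [NP [Det every] [N child]] [RelC [Rel which] [VP [V built]]]] [PP [P from] [NP [Det every] [N sentence]]]]]]]]
[S [NP [Det the] [N diagram]] [VP [V handed] [NP [NP [Det every] [N teacher]] [PP [P from] [NP [NP [Det every] [N child]] [RelC [Rel which] [VP [VP [V built]] [PP [P from] [NP [Det every] [N sentence]]]]]]]]]]
The difference turns on whether VP → VP PP is used at the relevant span, versus an alternative expansion of VP.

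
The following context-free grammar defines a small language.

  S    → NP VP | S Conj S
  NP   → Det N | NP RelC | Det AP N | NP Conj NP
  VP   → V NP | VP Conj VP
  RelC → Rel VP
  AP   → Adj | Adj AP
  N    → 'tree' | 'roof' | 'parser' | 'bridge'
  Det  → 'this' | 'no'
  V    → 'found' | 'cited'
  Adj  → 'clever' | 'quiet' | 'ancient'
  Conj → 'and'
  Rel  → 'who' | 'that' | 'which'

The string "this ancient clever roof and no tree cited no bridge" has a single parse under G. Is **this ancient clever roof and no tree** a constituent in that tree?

Yes

[S [NP [NP [Det this] [AP [Adj ancient] [AP [Adj clever]]] [N roof]] [Conj and] [NP [Det no] [N tree]]] [VP [V cited] [NP [Det no] [N bridge]]]]
The words 'this ancient clever roof and no tree' are exhaustively dominated by a single NP node (built by NP → NP Conj NP), so they form a constituent.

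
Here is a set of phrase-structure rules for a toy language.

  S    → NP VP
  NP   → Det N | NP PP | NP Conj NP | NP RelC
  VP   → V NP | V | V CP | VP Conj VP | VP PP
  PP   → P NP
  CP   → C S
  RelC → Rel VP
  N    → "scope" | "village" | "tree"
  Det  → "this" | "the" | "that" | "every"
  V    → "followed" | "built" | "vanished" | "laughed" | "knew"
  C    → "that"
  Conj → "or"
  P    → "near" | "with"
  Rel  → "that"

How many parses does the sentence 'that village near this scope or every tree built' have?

2

The two bracketings:
[S [NP [NP [Det that] [N village]] [PP [P near] [NP [NP [Det this] [N scope]] [Conj or] [NP [Det every] [N tree]]]]] [VP [V built]]]
[S [NP [NP [NP [Det that] [N village]] [PP [P near] [NP [Det this] [N scope]]]] [Conj or] [NP [Det every] [N tree]]] [VP [V built]]]
The trees differ in how a recursive rule is bracketed over the same span.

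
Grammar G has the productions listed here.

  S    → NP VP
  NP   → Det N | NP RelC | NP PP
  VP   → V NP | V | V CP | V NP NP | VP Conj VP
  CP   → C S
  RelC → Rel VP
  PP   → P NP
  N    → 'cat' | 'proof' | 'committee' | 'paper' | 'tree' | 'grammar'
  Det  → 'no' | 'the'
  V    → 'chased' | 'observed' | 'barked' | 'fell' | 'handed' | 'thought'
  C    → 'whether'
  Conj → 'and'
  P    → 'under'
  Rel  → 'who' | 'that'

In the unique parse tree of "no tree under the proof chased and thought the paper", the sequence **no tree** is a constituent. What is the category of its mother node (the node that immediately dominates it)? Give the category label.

S
  NP
    NP
      Det: no
      N: tree
    PP
      P: under
      NP
        Det: the
        N: proof
  VP
    VP
      V: chased
    Conj: and
    VP
      V: thought
      NP
        Det: the
        N: paper
The span 'no tree' is the NP node built by NP → Det N.
Its mother is the NP built by NP → NP PP.

NP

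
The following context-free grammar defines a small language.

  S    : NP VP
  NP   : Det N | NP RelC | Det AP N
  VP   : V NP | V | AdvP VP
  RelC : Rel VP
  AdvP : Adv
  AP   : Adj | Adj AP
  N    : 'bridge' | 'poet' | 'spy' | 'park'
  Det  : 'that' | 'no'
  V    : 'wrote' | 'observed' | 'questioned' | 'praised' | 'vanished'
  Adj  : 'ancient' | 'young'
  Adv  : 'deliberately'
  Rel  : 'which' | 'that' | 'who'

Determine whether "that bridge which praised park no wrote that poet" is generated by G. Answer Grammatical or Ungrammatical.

Ungrammatical

A V word can never sit immediately before an N word in any string this grammar generates, so the substring 'praised park' rules out a derivation.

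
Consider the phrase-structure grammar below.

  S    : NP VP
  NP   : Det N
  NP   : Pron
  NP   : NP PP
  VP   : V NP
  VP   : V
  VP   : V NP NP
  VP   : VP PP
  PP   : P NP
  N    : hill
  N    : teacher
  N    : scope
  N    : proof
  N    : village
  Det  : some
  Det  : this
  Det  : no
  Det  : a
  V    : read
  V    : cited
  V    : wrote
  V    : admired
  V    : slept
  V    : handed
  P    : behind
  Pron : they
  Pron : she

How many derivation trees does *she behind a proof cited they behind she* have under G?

The two bracketings:
[S [NP [NP [Pron she]] [PP [P behind] [NP [Det a] [N proof]]]] [VP [V cited] [NP [NP [Pron they]] [PP [P behind] [NP [Pron she]]]]]]
[S [NP [NP [Pron she]] [PP [P behind] [NP [Det a] [N proof]]]] [VP [VP [V cited] [NP [Pron they]]] [PP [P behind] [NP [Pron she]]]]]
The difference turns on whether VP → VP PP is used at the relevant span, versus an alternative expansion of VP.

2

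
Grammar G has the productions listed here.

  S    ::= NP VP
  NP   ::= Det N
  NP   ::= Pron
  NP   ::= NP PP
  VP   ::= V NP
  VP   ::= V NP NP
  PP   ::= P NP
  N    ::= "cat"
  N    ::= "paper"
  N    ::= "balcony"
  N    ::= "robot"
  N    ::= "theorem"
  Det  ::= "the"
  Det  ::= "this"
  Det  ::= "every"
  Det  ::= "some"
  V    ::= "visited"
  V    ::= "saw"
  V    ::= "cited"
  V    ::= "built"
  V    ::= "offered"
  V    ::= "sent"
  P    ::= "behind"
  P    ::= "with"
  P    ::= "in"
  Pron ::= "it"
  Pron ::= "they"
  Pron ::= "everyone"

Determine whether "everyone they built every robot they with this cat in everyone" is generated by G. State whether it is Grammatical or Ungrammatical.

Ungrammatical

For S → NP VP, the only prefix that parses as NP is 'everyone', but the remainder 'they built every robot they with this cat in everyone' is not a VP under these rules.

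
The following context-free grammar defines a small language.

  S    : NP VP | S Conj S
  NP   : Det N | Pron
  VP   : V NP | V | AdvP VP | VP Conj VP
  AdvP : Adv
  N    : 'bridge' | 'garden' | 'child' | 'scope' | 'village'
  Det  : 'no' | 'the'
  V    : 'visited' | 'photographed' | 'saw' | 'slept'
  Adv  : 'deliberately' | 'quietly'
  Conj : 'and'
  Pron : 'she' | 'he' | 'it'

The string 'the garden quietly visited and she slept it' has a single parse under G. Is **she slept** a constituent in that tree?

No

[S [S [NP [Det the] [N garden]] [VP [AdvP [Adv quietly]] [VP [V visited]]]] [Conj and] [S [NP [Pron she]] [VP [V slept] [NP [Pron it]]]]]
The smallest constituent containing 'she slept' is the S spanning 'she slept it'; no single node in the tree dominates exactly the given words.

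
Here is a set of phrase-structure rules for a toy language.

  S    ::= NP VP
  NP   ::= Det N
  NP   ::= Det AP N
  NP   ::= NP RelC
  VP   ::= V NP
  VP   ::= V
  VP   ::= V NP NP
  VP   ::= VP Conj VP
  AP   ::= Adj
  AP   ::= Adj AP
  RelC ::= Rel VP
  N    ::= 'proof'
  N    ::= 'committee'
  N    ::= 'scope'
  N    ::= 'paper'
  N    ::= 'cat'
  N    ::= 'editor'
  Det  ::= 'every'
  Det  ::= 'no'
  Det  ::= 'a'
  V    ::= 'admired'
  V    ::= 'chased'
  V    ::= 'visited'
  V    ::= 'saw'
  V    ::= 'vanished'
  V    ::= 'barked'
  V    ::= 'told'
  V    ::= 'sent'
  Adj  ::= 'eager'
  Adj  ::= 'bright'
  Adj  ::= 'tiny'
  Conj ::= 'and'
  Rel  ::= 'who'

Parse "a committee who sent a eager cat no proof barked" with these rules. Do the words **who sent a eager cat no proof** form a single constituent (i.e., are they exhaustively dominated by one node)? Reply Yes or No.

[S [NP [NP [Det a] [N committee]] [RelC [Rel who] [VP [V sent] [NP [Det a] [AP [Adj eager]] [N cat]] [NP [Det no] [N proof]]]]] [VP [V barked]]]
The words 'who sent a eager cat no proof' are exhaustively dominated by a single RelC node (built by RelC → Rel VP), so they form a constituent.

Yes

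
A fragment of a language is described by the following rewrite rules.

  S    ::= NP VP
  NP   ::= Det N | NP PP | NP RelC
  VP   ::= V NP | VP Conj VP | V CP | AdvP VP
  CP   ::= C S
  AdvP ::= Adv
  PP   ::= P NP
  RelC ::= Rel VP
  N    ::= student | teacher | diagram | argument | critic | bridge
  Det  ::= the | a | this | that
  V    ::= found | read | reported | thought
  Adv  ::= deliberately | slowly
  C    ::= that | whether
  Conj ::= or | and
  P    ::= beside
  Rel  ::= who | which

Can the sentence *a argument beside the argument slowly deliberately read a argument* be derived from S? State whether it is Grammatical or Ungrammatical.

Grammatical

[S [NP [NP [Det a] [N argument]] [PP [P beside] [NP [Det the] [N argument]]]] [VP [AdvP [Adv slowly]] [VP [AdvP [Adv deliberately]] [VP [V read] [NP [Det a] [N argument]]]]]]
Each bracket corresponds to one application of a listed rule, so the string is derivable from S.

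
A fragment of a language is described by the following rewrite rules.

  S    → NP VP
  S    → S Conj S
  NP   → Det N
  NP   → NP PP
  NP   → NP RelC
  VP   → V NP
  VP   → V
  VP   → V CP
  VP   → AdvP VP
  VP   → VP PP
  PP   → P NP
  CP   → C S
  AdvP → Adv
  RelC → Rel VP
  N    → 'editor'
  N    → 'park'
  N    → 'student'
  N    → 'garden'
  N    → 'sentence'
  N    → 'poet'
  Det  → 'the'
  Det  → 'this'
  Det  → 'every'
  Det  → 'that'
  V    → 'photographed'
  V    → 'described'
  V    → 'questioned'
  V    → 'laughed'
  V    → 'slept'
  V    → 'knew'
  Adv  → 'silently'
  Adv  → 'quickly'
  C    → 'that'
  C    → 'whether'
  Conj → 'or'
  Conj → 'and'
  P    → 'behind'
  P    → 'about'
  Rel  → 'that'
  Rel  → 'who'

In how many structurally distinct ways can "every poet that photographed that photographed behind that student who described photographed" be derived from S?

4

Two of the 4 distinct bracketings:
[S [NP [NP [NP [NP [Det every] [N poet]] [RelC [Rel that] [VP [V photographed]]]] [RelC [Rel that] [VP [V photographed]]]] [PP [P behind] [NP [NP [Det that] [N student]] [RelC [Rel who] [VP [V described]]]]]] [VP [V photographed]]]
[S [NP [NP [NP [Det every] [N poet]] [RelC [Rel that] [VP [V photographed]]]] [RelC [Rel that] [VP [VP [V photographed]] [PP [P behind] [NP [NP [Det that] [N student]] [RelC [Rel who] [VP [V described]]]]]]]] [VP [V photographed]]]
The difference turns on whether NP → NP PP is used at the relevant span, versus an alternative expansion of NP.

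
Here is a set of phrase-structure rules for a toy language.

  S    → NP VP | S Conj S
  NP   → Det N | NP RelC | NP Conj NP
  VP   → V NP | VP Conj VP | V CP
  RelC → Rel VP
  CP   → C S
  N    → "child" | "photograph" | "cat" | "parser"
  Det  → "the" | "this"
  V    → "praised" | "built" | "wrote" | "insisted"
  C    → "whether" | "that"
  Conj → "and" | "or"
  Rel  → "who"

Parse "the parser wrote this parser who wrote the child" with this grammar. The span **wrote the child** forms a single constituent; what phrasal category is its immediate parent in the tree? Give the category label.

RelC

[S [NP [Det the] [N parser]] [VP [V wrote] [NP [NP [Det this] [N parser]] [RelC [Rel who] [VP [V wrote] [NP [Det the] [N child]]]]]]]
The span 'wrote the child' is the VP node built by VP → V NP.
Its mother is the RelC built by RelC → Rel VP.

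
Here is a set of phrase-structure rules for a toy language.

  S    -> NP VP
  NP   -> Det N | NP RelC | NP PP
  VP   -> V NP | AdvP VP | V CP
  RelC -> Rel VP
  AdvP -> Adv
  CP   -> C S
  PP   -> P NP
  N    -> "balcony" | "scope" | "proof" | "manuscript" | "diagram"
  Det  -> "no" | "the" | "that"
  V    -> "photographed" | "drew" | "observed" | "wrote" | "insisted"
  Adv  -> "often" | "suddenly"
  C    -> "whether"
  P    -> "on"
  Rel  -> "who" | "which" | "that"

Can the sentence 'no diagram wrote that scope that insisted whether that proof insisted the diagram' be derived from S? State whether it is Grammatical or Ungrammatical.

S
  NP
    Det: no
    N: diagram
  VP
    V: wrote
    NP
      NP
        Det: that
        N: scope
      RelC
        Rel: that
        VP
          V: insisted
          CP
            C: whether
            S
              NP
                Det: that
                N: proof
              VP
                V: insisted
                NP
                  Det: the
                  N: diagram
Each bracket corresponds to one application of a listed rule, so the string is derivable from S.

Grammatical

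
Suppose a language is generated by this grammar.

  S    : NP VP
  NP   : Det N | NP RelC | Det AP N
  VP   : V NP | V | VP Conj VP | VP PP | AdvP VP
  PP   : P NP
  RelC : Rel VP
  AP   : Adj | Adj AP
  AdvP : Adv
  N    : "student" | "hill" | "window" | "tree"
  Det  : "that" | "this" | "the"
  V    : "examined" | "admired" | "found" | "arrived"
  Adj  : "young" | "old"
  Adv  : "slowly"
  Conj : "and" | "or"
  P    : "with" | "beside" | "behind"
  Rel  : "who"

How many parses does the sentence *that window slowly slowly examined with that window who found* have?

3

Two of the 3 distinct bracketings:
[S [NP [Det that] [N window]] [VP [VP [AdvP [Adv slowly]] [VP [AdvP [Adv slowly]] [VP [V examined]]]] [PP [P with] [NP [NP [Det that] [N window]] [RelC [Rel who] [VP [V found]]]]]]]
[S [NP [Det that] [N window]] [VP [AdvP [Adv slowly]] [VP [VP [AdvP [Adv slowly]] [VP [V examined]]] [PP [P with] [NP [NP [Det that] [N window]] [RelC [Rel who] [VP [V found]]]]]]]]
The trees differ in how a recursive rule is bracketed over the same span.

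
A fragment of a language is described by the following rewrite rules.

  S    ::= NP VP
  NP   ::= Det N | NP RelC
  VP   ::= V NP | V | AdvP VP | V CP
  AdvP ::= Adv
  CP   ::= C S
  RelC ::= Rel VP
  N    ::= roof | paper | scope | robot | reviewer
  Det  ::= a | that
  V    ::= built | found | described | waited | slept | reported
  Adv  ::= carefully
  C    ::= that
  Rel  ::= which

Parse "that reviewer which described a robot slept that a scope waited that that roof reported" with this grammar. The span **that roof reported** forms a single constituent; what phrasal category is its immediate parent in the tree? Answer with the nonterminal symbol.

CP

S
  NP
    NP
      Det: that
      N: reviewer
    RelC
      Rel: which
      VP
        V: described
        NP
          Det: a
          N: robot
  VP
    V: slept
    CP
      C: that
      S
        NP
          Det: a
          N: scope
        VP
          V: waited
          CP
            C: that
            S
              NP
                Det: that
                N: roof
              VP
                V: reported
The span 'that roof reported' is the S node built by S → NP VP.
Its mother is the CP built by CP → C S.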